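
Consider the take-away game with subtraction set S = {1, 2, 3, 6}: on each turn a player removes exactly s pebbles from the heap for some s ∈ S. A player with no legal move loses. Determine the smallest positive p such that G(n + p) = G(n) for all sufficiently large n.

4

G(0) = 0
G(1) = mex{0} = 1
G(2) = mex{1,0} = 2
G(3) = mex{2,1,0} = 3
G(4) = mex{3,2,1} = 0
G(5) = mex{0,3,2} = 1
G(6) = mex{1,0,3,0} = 2
G(7) = mex{2,1,0,1} = 3
G(8) = mex{3,2,1,2} = 0
G(9) = mex{0,3,2,3} = 1
G(10) = mex{1,0,3,0} = 2
G(11) = mex{2,1,0,1} = 3
G(12) = mex{3,2,1,2} = 0
G(13) = mex{0,3,2,3} = 1
G(14) = mex{1,0,3,0} = 2
G(n+4) = G(n) holds for n = 0,…,5 (a full window of length max(S) = 6), so the sequence is purely periodic with period 4.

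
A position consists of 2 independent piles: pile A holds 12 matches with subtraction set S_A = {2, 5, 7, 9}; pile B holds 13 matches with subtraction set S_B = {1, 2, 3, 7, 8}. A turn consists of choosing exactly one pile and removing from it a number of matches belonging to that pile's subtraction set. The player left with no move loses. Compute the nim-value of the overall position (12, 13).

Pile A, S = {2, 5, 7, 9}:
G(0) = 0
G(1) = mex{} = 0
G(2) = mex{0} = 1
G(3) = mex{0} = 1
G(4) = mex{1} = 0
G(5) = mex{1,0} = 2
G(6) = mex{0,0} = 1
G(7) = mex{2,1,0} = 3
G(8) = mex{1,1,0} = 2
G(9) = mex{3,0,1,0} = 2
G(10) = mex{2,2,1,0} = 3
G(11) = mex{2,1,0,1} = 3
G(12) = mex{3,3,2,1} = 0
G_A(12) = 0.
Pile B, S = {1, 2, 3, 7, 8}:
G(0) = 0
G(1) = mex{0} = 1
G(2) = mex{1,0} = 2
G(3) = mex{2,1,0} = 3
G(4) = mex{3,2,1} = 0
G(5) = mex{0,3,2} = 1
G(6) = mex{1,0,3} = 2
G(7) = mex{2,1,0,0} = 3
G(8) = mex{3,2,1,1,0} = 4
G(9) = mex{4,3,2,2,1} = 0
G(10) = mex{0,4,3,3,2} = 1
G(11) = mex{1,0,4,0,3} = 2
G(12) = mex{2,1,0,1,0} = 3
G(13) = mex{3,2,1,2,1} = 0
G_B(13) = 0.
Combined Grundy value = 0 ⊕ 0 = 0.

0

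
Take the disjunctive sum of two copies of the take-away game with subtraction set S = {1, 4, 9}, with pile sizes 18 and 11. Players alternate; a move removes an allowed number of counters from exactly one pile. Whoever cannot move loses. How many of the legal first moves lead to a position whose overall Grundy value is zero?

0

All piles use S = {1, 4, 9}:
G(0) = 0
G(1) = mex{0} = 1
G(2) = mex{1} = 0
G(3) = mex{0} = 1
G(4) = mex{1,0} = 2
G(5) = mex{2,1} = 0
G(6) = mex{0,0} = 1
G(7) = mex{1,1} = 0
G(8) = mex{0,2} = 1
G(9) = mex{1,0,0} = 2
G(10) = mex{2,1,1} = 0
G(11) = mex{0,0,0} = 1
G(12) = mex{1,1,1} = 0
G(13) = mex{0,2,2} = 1
G(14) = mex{1,0,0} = 2
G(15) = mex{2,1,1} = 0
G(16) = mex{0,0,0} = 1
G(17) = mex{1,1,1} = 0
G(18) = mex{0,2,2} = 1
Pile A: G(18) = 1.
Pile B: G(11) = 1.
Combined Grundy value = 1 ⊕ 1 = 0.
A winning move leaves total XOR = 0, i.e. changes one component's Grundy value g to g ⊕ X where X is the current total.
Pile A: target g' = 1⊕0 = 1, but every legal move changes the Grundy value (mex property), so 0 moves.
Pile B: target g' = 1⊕0 = 1, but every legal move changes the Grundy value (mex property), so 0 moves.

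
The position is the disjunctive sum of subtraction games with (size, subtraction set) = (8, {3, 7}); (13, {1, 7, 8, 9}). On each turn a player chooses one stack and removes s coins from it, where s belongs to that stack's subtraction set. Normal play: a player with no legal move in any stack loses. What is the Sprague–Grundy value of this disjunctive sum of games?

Stack A, S = {3, 7}:
G(0) = 0
G(1) = mex{} = 0
G(2) = mex{} = 0
G(3) = mex{0} = 1
G(4) = mex{0} = 1
G(5) = mex{0} = 1
G(6) = mex{1} = 0
G(7) = mex{1,0} = 2
G(8) = mex{1,0} = 2
G_A(8) = 2.
Stack B, S = {1, 7, 8, 9}:
n :  0  1  2  3  4  5  6  7  8  9 10 11 12 13
G :  0  1  0  1  0  1  0  1  2  3  2  3  2  3
G_B(13) = 3.
Combined Grundy value = 2 ⊕ 3 = 1.

1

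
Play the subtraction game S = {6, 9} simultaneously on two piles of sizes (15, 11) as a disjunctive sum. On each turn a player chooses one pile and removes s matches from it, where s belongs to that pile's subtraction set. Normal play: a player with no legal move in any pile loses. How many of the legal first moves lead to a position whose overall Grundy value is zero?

4

All piles use S = {6, 9}:
n :  0  1  2  3  4  5  6  7  8  9 10 11 12 13 14 15
G :  0  0  0  0  0  0  1  1  1  1  1  1  2  2  2  0
Pile A: G(15) = 0.
Pile B: G(11) = 1.
Combined Grundy value = 0 ⊕ 1 = 1.
A winning move leaves total XOR = 0, i.e. changes one component's Grundy value g to g ⊕ X where X is the current total.
Pile A: need g' = 0⊕1 = 1. Options: 15−6→G=1, 15−9→G=1. Hits: 2.
Pile B: need g' = 1⊕1 = 0. Options: 11−6→G=0, 11−9→G=0. Hits: 2.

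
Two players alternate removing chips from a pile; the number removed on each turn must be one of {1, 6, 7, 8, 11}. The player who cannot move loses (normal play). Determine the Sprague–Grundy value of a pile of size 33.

n :  0  1  2  3  4  5  6  7  8  9 10 11 12 13 14 15 16 17 18 19 20 21 22 23 24 25 26 27 28 29 30 31 32 33
G :  0  1  0  1  0  1  2  3  2  3  2  3  4  5  0  1  0  1  0  1  2  3  2  3  2  3  4  5  0  1  0  1  0  1

1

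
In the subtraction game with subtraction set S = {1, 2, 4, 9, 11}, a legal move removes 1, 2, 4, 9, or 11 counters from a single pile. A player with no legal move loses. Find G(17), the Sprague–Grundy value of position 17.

1

G(0) = 0
G(1) = mex{0} = 1
G(2) = mex{1,0} = 2
G(3) = mex{2,1} = 0
G(4) = mex{0,2,0} = 1
G(5) = mex{1,0,1} = 2
G(6) = mex{2,1,2} = 0
G(7) = mex{0,2,0} = 1
G(8) = mex{1,0,1} = 2
G(9) = mex{2,1,2,0} = 3
G(10) = mex{3,2,0,1} = 4
G(11) = mex{4,3,1,2,0} = 5
G(12) = mex{5,4,2,0,1} = 3
G(13) = mex{3,5,3,1,2} = 0
G(14) = mex{0,3,4,2,0} = 1
G(15) = mex{1,0,5,0,1} = 2
G(16) = mex{2,1,3,1,2} = 0
G(17) = mex{0,2,0,2,0} = 1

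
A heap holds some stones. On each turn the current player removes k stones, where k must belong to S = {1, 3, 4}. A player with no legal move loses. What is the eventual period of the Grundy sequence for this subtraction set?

n :  0  1  2  3  4  5  6  7  8  9 10 11 12 13 14 15
G :  0  1  0  1  2  3  2  0  1  0  1  2  3  2  0  1
G(n+7) = G(n) holds for n = 0,…,3 (a full window of length max(S) = 4), so the sequence is purely periodic with period 7.

7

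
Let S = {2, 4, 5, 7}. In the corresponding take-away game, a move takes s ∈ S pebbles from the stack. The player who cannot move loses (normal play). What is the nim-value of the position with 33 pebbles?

G(0) = 0
G(1) = mex{} = 0
G(2) = mex{0} = 1
G(3) = mex{0} = 1
G(4) = mex{1,0} = 2
G(5) = mex{1,0,0} = 2
G(6) = mex{2,1,0} = 3
G(7) = mex{2,1,1,0} = 3
G(8) = mex{3,2,1,0} = 4
G(9) = mex{3,2,2,1} = 0
G(10) = mex{4,3,2,1} = 0
G(11) = mex{0,3,3,2} = 1
G(12) = mex{0,4,3,2} = 1
G(13) = mex{1,0,4,3} = 2
G(14) = mex{1,0,0,3} = 2
G(15) = mex{2,1,0,4} = 3
G(16) = mex{2,1,1,0} = 3
G(17) = mex{3,2,1,0} = 4
G(18) = mex{3,2,2,1} = 0
G(19) = mex{4,3,2,1} = 0
G(20) = mex{0,3,3,2} = 1
G(21) = mex{0,4,3,2} = 1
G(22) = mex{1,0,4,3} = 2
G(23) = mex{1,0,0,3} = 2
G(24) = mex{2,1,0,4} = 3
G(25) = mex{2,1,1,0} = 3
G(26) = mex{3,2,1,0} = 4
G(27) = mex{3,2,2,1} = 0
G(28) = mex{4,3,2,1} = 0
G(29) = mex{0,3,3,2} = 1
G(30) = mex{0,4,3,2} = 1
G(31) = mex{1,0,4,3} = 2
G(32) = mex{1,0,0,3} = 2
G(33) = mex{2,1,0,4} = 3

3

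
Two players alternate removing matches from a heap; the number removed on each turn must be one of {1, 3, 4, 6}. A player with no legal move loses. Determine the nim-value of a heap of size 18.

G(0) = 0
G(1) = mex{0} = 1
G(2) = mex{1} = 0
G(3) = mex{0,0} = 1
G(4) = mex{1,1,0} = 2
G(5) = mex{2,0,1} = 3
G(6) = mex{3,1,0,0} = 2
G(7) = mex{2,2,1,1} = 0
G(8) = mex{0,3,2,0} = 1
G(9) = mex{1,2,3,1} = 0
G(10) = mex{0,0,2,2} = 1
G(11) = mex{1,1,0,3} = 2
G(12) = mex{2,0,1,2} = 3
G(13) = mex{3,1,0,0} = 2
G(14) = mex{2,2,1,1} = 0
G(15) = mex{0,3,2,0} = 1
G(16) = mex{1,2,3,1} = 0
G(17) = mex{0,0,2,2} = 1
G(18) = mex{1,1,0,3} = 2

2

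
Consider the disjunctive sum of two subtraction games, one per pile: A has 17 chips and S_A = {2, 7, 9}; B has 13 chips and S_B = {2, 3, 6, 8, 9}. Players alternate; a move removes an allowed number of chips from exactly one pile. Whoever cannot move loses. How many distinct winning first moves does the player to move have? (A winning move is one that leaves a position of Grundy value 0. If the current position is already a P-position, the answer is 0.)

Pile A, S = {2, 7, 9}:
G(0) = 0
G(1) = mex{} = 0
G(2) = mex{0} = 1
G(3) = mex{0} = 1
G(4) = mex{1} = 0
G(5) = mex{1} = 0
G(6) = mex{0} = 1
G(7) = mex{0,0} = 1
G(8) = mex{1,0} = 2
G(9) = mex{1,1,0} = 2
G(10) = mex{2,1,0} = 3
G(11) = mex{2,0,1} = 3
G(12) = mex{3,0,1} = 2
G(13) = mex{3,1,0} = 2
G(14) = mex{2,1,0} = 3
G(15) = mex{2,2,1} = 0
G(16) = mex{3,2,1} = 0
G(17) = mex{0,3,2} = 1
G_A(17) = 1.
Pile B, S = {2, 3, 6, 8, 9}:
n :  0  1  2  3  4  5  6  7  8  9 10 11 12 13
G :  0  0  1  1  2  0  3  1  2  2  3  3  0  4
G_B(13) = 4.
Combined Grundy value = 1 ⊕ 4 = 5.
A winning move leaves total XOR = 0, i.e. changes one component's Grundy value g to g ⊕ X where X is the current total.
Pile A: need g' = 1⊕5 = 4. Options: 17−2→G=0, 17−7→G=3, 17−9→G=2. Hits: 0.
Pile B: need g' = 4⊕5 = 1. Options: 13−2→G=3, 13−3→G=3, 13−6→G=1, 13−8→G=0, 13−9→G=2. Hits: 1.

1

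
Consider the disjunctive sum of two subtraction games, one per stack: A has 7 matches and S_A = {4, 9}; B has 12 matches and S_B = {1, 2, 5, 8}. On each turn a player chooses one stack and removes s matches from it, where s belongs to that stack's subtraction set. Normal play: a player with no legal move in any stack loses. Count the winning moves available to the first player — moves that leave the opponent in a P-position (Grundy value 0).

4

Stack A, S = {4, 9}:
G(0) = 0
G(1) = mex{} = 0
G(2) = mex{} = 0
G(3) = mex{} = 0
G(4) = mex{0} = 1
G(5) = mex{0} = 1
G(6) = mex{0} = 1
G(7) = mex{0} = 1
G_A(7) = 1.
Stack B, S = {1, 2, 5, 8}:
G(0) = 0
G(1) = mex{0} = 1
G(2) = mex{1,0} = 2
G(3) = mex{2,1} = 0
G(4) = mex{0,2} = 1
G(5) = mex{1,0,0} = 2
G(6) = mex{2,1,1} = 0
G(7) = mex{0,2,2} = 1
G(8) = mex{1,0,0,0} = 2
G(9) = mex{2,1,1,1} = 0
G(10) = mex{0,2,2,2} = 1
G(11) = mex{1,0,0,0} = 2
G(12) = mex{2,1,1,1} = 0
G_B(12) = 0.
Combined Grundy value = 1 ⊕ 0 = 1.
A winning move leaves total XOR = 0, i.e. changes one component's Grundy value g to g ⊕ X where X is the current total.
Stack A: need g' = 1⊕1 = 0. Options: 7−4→G=0. Hits: 1.
Stack B: need g' = 0⊕1 = 1. Options: 12−1→G=2, 12−2→G=1, 12−5→G=1, 12−8→G=1. Hits: 3.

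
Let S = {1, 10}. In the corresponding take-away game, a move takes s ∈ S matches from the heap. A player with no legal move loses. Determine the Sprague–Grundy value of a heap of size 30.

0

G(0) = 0
G(1) = mex{0} = 1
G(2) = mex{1} = 0
G(3) = mex{0} = 1
G(4) = mex{1} = 0
G(5) = mex{0} = 1
G(6) = mex{1} = 0
G(7) = mex{0} = 1
G(8) = mex{1} = 0
G(9) = mex{0} = 1
G(10) = mex{1,0} = 2
G(11) = mex{2,1} = 0
G(12) = mex{0,0} = 1
G(13) = mex{1,1} = 0
G(14) = mex{0,0} = 1
G(15) = mex{1,1} = 0
G(16) = mex{0,0} = 1
G(17) = mex{1,1} = 0
G(18) = mex{0,0} = 1
G(19) = mex{1,1} = 0
G(20) = mex{0,2} = 1
G(21) = mex{1,0} = 2
G(22) = mex{2,1} = 0
G(23) = mex{0,0} = 1
G(24) = mex{1,1} = 0
G(25) = mex{0,0} = 1
G(26) = mex{1,1} = 0
G(27) = mex{0,0} = 1
G(28) = mex{1,1} = 0
G(29) = mex{0,0} = 1
G(30) = mex{1,1} = 0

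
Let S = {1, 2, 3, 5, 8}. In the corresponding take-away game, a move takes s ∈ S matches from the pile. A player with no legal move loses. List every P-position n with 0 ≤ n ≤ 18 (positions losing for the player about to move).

0, 4, 10, 14

n :  0  1  2  3  4  5  6  7  8  9 10 11 12 13 14 15 16 17 18
G :  0  1  2  3  0  1  2  3  4  5  0  1  2  3  0  1  2  3  4
P-positions are exactly the n with G(n) = 0.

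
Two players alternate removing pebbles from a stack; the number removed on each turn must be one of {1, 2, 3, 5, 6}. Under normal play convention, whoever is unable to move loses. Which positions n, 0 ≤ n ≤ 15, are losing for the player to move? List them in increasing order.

0, 4, 8, 12

G(0) = 0
G(1) = mex{0} = 1
G(2) = mex{1,0} = 2
G(3) = mex{2,1,0} = 3
G(4) = mex{3,2,1} = 0
G(5) = mex{0,3,2,0} = 1
G(6) = mex{1,0,3,1,0} = 2
G(7) = mex{2,1,0,2,1} = 3
G(8) = mex{3,2,1,3,2} = 0
G(9) = mex{0,3,2,0,3} = 1
G(10) = mex{1,0,3,1,0} = 2
G(11) = mex{2,1,0,2,1} = 3
G(12) = mex{3,2,1,3,2} = 0
G(13) = mex{0,3,2,0,3} = 1
G(14) = mex{1,0,3,1,0} = 2
G(15) = mex{2,1,0,2,1} = 3
P-positions are exactly the n with G(n) = 0.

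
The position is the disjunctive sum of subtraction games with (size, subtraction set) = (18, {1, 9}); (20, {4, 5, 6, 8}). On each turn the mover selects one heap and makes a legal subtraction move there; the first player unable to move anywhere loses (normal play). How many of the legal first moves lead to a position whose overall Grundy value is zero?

3

Heap A, S = {1, 9}:
n :  0  1  2  3  4  5  6  7  8  9 10 11 12 13 14 15 16 17 18
G :  0  1  0  1  0  1  0  1  0  1  0  1  0  1  0  1  0  1  0
G_A(18) = 0.
Heap B, S = {4, 5, 6, 8}:
G(0) = 0
G(1) = mex{} = 0
G(2) = mex{} = 0
G(3) = mex{} = 0
G(4) = mex{0} = 1
G(5) = mex{0,0} = 1
G(6) = mex{0,0,0} = 1
G(7) = mex{0,0,0} = 1
G(8) = mex{1,0,0,0} = 2
G(9) = mex{1,1,0,0} = 2
G(10) = mex{1,1,1,0} = 2
G(11) = mex{1,1,1,0} = 2
G(12) = mex{2,1,1,1} = 0
G(13) = mex{2,2,1,1} = 0
G(14) = mex{2,2,2,1} = 0
G(15) = mex{2,2,2,1} = 0
G(16) = mex{0,2,2,2} = 1
G(17) = mex{0,0,2,2} = 1
G(18) = mex{0,0,0,2} = 1
G(19) = mex{0,0,0,2} = 1
G(20) = mex{1,0,0,0} = 2
G_B(20) = 2.
Combined Grundy value = 0 ⊕ 2 = 2.
A winning move leaves total XOR = 0, i.e. changes one component's Grundy value g to g ⊕ X where X is the current total.
Heap A: need g' = 0⊕2 = 2. Options: 18−1→G=1, 18−9→G=1. Hits: 0.
Heap B: need g' = 2⊕2 = 0. Options: 20−4→G=1, 20−5→G=0, 20−6→G=0, 20−8→G=0. Hits: 3.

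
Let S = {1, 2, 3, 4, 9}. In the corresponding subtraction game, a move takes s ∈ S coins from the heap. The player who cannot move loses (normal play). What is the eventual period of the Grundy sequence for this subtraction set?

5

n :  0  1  2  3  4  5  6  7  8  9 10 11 12 13 14 15
G :  0  1  2  3  4  0  1  2  3  4  0  1  2  3  4  0
G(n+5) = G(n) holds for n = 0,…,8 (a full window of length max(S) = 9), so the sequence is purely periodic with period 5.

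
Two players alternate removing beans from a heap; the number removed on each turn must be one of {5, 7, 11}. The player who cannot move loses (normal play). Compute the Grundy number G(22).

1

G(0) = 0
G(1) = mex{} = 0
G(2) = mex{} = 0
G(3) = mex{} = 0
G(4) = mex{} = 0
G(5) = mex{0} = 1
G(6) = mex{0} = 1
G(7) = mex{0,0} = 1
G(8) = mex{0,0} = 1
G(9) = mex{0,0} = 1
G(10) = mex{1,0} = 2
G(11) = mex{1,0,0} = 2
G(12) = mex{1,1,0} = 2
G(13) = mex{1,1,0} = 2
G(14) = mex{1,1,0} = 2
G(15) = mex{2,1,0} = 3
G(16) = mex{2,1,1} = 0
G(17) = mex{2,2,1} = 0
G(18) = mex{2,2,1} = 0
G(19) = mex{2,2,1} = 0
G(20) = mex{3,2,1} = 0
G(21) = mex{0,2,2} = 1
G(22) = mex{0,3,2} = 1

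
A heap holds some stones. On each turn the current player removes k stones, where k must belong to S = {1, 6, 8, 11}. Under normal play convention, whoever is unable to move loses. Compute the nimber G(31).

3

n :  0  1  2  3  4  5  6  7  8  9 10 11 12 13 14 15 16 17 18 19 20 21 22 23 24 25 26 27 28 29 30 31
G :  0  1  0  1  0  1  2  0  1  0  1  2  3  2  0  1  0  1  2  0  1  0  1  0  1  2  0  1  0  1  2  3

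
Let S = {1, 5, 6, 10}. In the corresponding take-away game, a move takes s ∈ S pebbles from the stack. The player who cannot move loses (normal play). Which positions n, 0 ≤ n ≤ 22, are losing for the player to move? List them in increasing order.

G(0) = 0
G(1) = mex{0} = 1
G(2) = mex{1} = 0
G(3) = mex{0} = 1
G(4) = mex{1} = 0
G(5) = mex{0,0} = 1
G(6) = mex{1,1,0} = 2
G(7) = mex{2,0,1} = 3
G(8) = mex{3,1,0} = 2
G(9) = mex{2,0,1} = 3
G(10) = mex{3,1,0,0} = 2
G(11) = mex{2,2,1,1} = 0
G(12) = mex{0,3,2,0} = 1
G(13) = mex{1,2,3,1} = 0
G(14) = mex{0,3,2,0} = 1
G(15) = mex{1,2,3,1} = 0
G(16) = mex{0,0,2,2} = 1
G(17) = mex{1,1,0,3} = 2
G(18) = mex{2,0,1,2} = 3
G(19) = mex{3,1,0,3} = 2
G(20) = mex{2,0,1,2} = 3
G(21) = mex{3,1,0,0} = 2
G(22) = mex{2,2,1,1} = 0
P-positions are exactly the n with G(n) = 0.

0, 2, 4, 11, 13, 15, 22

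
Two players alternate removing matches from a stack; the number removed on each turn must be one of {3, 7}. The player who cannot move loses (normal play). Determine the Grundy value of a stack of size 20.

0

n :  0  1  2  3  4  5  6  7  8  9 10 11 12 13 14 15 16 17 18 19 20
G :  0  0  0  1  1  1  0  2  2  1  0  0  0  1  1  1  0  2  2  1  0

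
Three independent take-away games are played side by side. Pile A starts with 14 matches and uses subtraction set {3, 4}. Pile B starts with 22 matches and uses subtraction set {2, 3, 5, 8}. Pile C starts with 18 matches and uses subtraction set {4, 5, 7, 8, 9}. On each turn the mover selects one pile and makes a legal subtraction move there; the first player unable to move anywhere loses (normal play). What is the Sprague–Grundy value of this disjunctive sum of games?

2

Pile A, S = {3, 4}:
n :  0  1  2  3  4  5  6  7  8  9 10 11 12 13 14
G :  0  0  0  1  1  1  2  0  0  0  1  1  1  2  0
G_A(14) = 0.
Pile B, S = {2, 3, 5, 8}:
n :  0  1  2  3  4  5  6  7  8  9 10 11 12 13 14 15 16 17 18 19 20 21 22
G :  0  0  1  1  2  2  3  0  4  1  3  0  4  1  2  2  3  0  0  1  1  2  3
G_B(22) = 3.
Pile C, S = {4, 5, 7, 8, 9}:
n :  0  1  2  3  4  5  6  7  8  9 10 11 12 13 14 15 16 17 18
G :  0  0  0  0  1  1  1  1  2  2  2  2  3  0  0  0  0  1  1
G_C(18) = 1.
Combined Grundy value = 0 ⊕ 3 ⊕ 1 = 2.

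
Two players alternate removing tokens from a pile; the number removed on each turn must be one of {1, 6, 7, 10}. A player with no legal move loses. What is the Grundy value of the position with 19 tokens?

2

G(0) = 0
G(1) = mex{0} = 1
G(2) = mex{1} = 0
G(3) = mex{0} = 1
G(4) = mex{1} = 0
G(5) = mex{0} = 1
G(6) = mex{1,0} = 2
G(7) = mex{2,1,0} = 3
G(8) = mex{3,0,1} = 2
G(9) = mex{2,1,0} = 3
G(10) = mex{3,0,1,0} = 2
G(11) = mex{2,1,0,1} = 3
G(12) = mex{3,2,1,0} = 4
G(13) = mex{4,3,2,1} = 0
G(14) = mex{0,2,3,0} = 1
G(15) = mex{1,3,2,1} = 0
G(16) = mex{0,2,3,2} = 1
G(17) = mex{1,3,2,3} = 0
G(18) = mex{0,4,3,2} = 1
G(19) = mex{1,0,4,3} = 2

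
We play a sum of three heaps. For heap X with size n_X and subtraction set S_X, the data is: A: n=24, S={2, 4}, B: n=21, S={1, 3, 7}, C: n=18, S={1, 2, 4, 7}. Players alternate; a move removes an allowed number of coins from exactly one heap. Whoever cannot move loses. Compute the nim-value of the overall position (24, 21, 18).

1

Heap A, S = {2, 4}:
n :  0  1  2  3  4  5  6  7  8  9 10 11 12 13 14 15 16 17 18 19 20 21 22 23 24
G :  0  0  1  1  2  2  0  0  1  1  2  2  0  0  1  1  2  2  0  0  1  1  2  2  0
G_A(24) = 0.
Heap B, S = {1, 3, 7}:
n :  0  1  2  3  4  5  6  7  8  9 10 11 12 13 14 15 16 17 18 19 20 21
G :  0  1  0  1  0  1  0  1  0  1  0  1  0  1  0  1  0  1  0  1  0  1
G_B(21) = 1.
Heap C, S = {1, 2, 4, 7}:
n :  0  1  2  3  4  5  6  7  8  9 10 11 12 13 14 15 16 17 18
G :  0  1  2  0  1  2  0  1  2  0  1  2  0  1  2  0  1  2  0
G_C(18) = 0.
Combined Grundy value = 0 ⊕ 1 ⊕ 0 = 1.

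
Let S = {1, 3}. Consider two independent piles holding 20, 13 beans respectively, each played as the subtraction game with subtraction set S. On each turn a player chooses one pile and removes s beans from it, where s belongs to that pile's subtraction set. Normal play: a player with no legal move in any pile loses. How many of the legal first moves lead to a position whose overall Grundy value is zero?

All piles use S = {1, 3}:
n :  0  1  2  3  4  5  6  7  8  9 10 11 12 13 14 15 16 17 18 19 20
G :  0  1  0  1  0  1  0  1  0  1  0  1  0  1  0  1  0  1  0  1  0
Pile A: G(20) = 0.
Pile B: G(13) = 1.
Combined Grundy value = 0 ⊕ 1 = 1.
A winning move leaves total XOR = 0, i.e. changes one component's Grundy value g to g ⊕ X where X is the current total.
Pile A: need g' = 0⊕1 = 1. Options: 20−1→G=1, 20−3→G=1. Hits: 2.
Pile B: need g' = 1⊕1 = 0. Options: 13−1→G=0, 13−3→G=0. Hits: 2.

4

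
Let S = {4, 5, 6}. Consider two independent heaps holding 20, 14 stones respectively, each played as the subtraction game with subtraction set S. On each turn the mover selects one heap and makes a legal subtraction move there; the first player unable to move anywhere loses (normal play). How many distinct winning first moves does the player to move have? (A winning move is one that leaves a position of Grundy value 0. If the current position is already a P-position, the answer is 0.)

4

All heaps use S = {4, 5, 6}:
n :  0  1  2  3  4  5  6  7  8  9 10 11 12 13 14 15 16 17 18 19 20
G :  0  0  0  0  1  1  1  1  2  2  0  0  0  0  1  1  1  1  2  2  0
Heap A: G(20) = 0.
Heap B: G(14) = 1.
Combined Grundy value = 0 ⊕ 1 = 1.
A winning move leaves total XOR = 0, i.e. changes one component's Grundy value g to g ⊕ X where X is the current total.
Heap A: need g' = 0⊕1 = 1. Options: 20−4→G=1, 20−5→G=1, 20−6→G=1. Hits: 3.
Heap B: need g' = 1⊕1 = 0. Options: 14−4→G=0, 14−5→G=2, 14−6→G=2. Hits: 1.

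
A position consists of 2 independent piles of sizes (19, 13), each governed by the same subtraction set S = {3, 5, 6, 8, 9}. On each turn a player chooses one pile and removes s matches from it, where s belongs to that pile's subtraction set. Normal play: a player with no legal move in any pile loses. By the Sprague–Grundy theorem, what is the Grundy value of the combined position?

2

All piles use S = {3, 5, 6, 8, 9}:
n :  0  1  2  3  4  5  6  7  8  9 10 11 12 13 14 15 16 17 18 19
G :  0  0  0  1  1  1  2  2  2  3  3  3  0  0  0  1  1  1  2  2
Pile A: G(19) = 2.
Pile B: G(13) = 0.
Combined Grundy value = 2 ⊕ 0 = 2.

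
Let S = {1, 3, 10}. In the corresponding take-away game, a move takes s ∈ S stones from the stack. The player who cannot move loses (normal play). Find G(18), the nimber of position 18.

G(0) = 0
G(1) = mex{0} = 1
G(2) = mex{1} = 0
G(3) = mex{0,0} = 1
G(4) = mex{1,1} = 0
G(5) = mex{0,0} = 1
G(6) = mex{1,1} = 0
G(7) = mex{0,0} = 1
G(8) = mex{1,1} = 0
G(9) = mex{0,0} = 1
G(10) = mex{1,1,0} = 2
G(11) = mex{2,0,1} = 3
G(12) = mex{3,1,0} = 2
G(13) = mex{2,2,1} = 0
G(14) = mex{0,3,0} = 1
G(15) = mex{1,2,1} = 0
G(16) = mex{0,0,0} = 1
G(17) = mex{1,1,1} = 0
G(18) = mex{0,0,0} = 1

1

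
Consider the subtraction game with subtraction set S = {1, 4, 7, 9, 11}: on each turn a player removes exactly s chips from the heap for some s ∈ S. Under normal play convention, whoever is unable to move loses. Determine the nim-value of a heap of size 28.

0

n :  0  1  2  3  4  5  6  7  8  9 10 11 12 13 14 15 16 17 18 19 20 21 22 23 24 25 26 27 28
G :  0  1  0  1  2  0  1  2  0  1  0  1  2  3  4  3  4  2  0  1  0  1  2  0  1  2  0  1  0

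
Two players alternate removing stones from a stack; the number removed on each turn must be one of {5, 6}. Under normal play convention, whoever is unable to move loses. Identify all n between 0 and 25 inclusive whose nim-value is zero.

n :  0  1  2  3  4  5  6  7  8  9 10 11 12 13 14 15 16 17 18 19 20 21 22 23 24 25
G :  0  0  0  0  0  1  1  1  1  1  2  0  0  0  0  0  1  1  1  1  1  2  0  0  0  0
P-positions are exactly the n with G(n) = 0.

0, 1, 2, 3, 4, 11, 12, 13, 14, 15, 22, 23, 24, 25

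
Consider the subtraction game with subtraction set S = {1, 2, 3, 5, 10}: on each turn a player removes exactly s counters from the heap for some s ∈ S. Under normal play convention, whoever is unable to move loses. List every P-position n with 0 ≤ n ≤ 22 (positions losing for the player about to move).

0, 4, 8, 12, 16, 20

n :  0  1  2  3  4  5  6  7  8  9 10 11 12 13 14 15 16 17 18 19 20 21 22
G :  0  1  2  3  0  1  2  3  0  1  2  3  0  1  2  3  0  1  2  3  0  1  2
P-positions are exactly the n with G(n) = 0.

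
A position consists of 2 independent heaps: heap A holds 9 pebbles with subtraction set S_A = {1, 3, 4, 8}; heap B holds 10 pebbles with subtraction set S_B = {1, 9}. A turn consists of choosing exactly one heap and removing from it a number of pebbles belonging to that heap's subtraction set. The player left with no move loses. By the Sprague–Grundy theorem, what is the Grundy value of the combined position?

0

Heap A, S = {1, 3, 4, 8}:
G(0) = 0
G(1) = mex{0} = 1
G(2) = mex{1} = 0
G(3) = mex{0,0} = 1
G(4) = mex{1,1,0} = 2
G(5) = mex{2,0,1} = 3
G(6) = mex{3,1,0} = 2
G(7) = mex{2,2,1} = 0
G(8) = mex{0,3,2,0} = 1
G(9) = mex{1,2,3,1} = 0
G_A(9) = 0.
Heap B, S = {1, 9}:
n :  0  1  2  3  4  5  6  7  8  9 10
G :  0  1  0  1  0  1  0  1  0  1  0
G_B(10) = 0.
Combined Grundy value = 0 ⊕ 0 = 0.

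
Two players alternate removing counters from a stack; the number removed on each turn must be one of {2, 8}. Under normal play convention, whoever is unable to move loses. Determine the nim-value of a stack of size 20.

G(0) = 0
G(1) = mex{} = 0
G(2) = mex{0} = 1
G(3) = mex{0} = 1
G(4) = mex{1} = 0
G(5) = mex{1} = 0
G(6) = mex{0} = 1
G(7) = mex{0} = 1
G(8) = mex{1,0} = 2
G(9) = mex{1,0} = 2
G(10) = mex{2,1} = 0
G(11) = mex{2,1} = 0
G(12) = mex{0,0} = 1
G(13) = mex{0,0} = 1
G(14) = mex{1,1} = 0
G(15) = mex{1,1} = 0
G(16) = mex{0,2} = 1
G(17) = mex{0,2} = 1
G(18) = mex{1,0} = 2
G(19) = mex{1,0} = 2
G(20) = mex{2,1} = 0

0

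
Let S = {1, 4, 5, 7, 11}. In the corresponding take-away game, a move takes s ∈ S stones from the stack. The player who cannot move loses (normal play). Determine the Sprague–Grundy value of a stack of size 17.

n :  0  1  2  3  4  5  6  7  8  9 10 11 12 13 14 15 16 17
G :  0  1  0  1  2  3  2  3  0  1  0  1  2  3  2  3  0  1

1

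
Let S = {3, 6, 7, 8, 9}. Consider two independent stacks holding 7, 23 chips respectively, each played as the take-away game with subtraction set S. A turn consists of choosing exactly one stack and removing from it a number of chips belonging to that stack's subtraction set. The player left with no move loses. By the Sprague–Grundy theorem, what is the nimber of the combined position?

All stacks use S = {3, 6, 7, 8, 9}:
n :  0  1  2  3  4  5  6  7  8  9 10 11 12 13 14 15 16 17 18 19 20 21 22 23
G :  0  0  0  1  1  1  2  2  2  3  3  3  0  0  0  1  1  1  2  2  2  3  3  3
Stack A: G(7) = 2.
Stack B: G(23) = 3.
Combined Grundy value = 2 ⊕ 3 = 1.

1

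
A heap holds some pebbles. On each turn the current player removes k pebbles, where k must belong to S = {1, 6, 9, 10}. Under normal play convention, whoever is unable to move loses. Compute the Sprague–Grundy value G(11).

G(0) = 0
G(1) = mex{0} = 1
G(2) = mex{1} = 0
G(3) = mex{0} = 1
G(4) = mex{1} = 0
G(5) = mex{0} = 1
G(6) = mex{1,0} = 2
G(7) = mex{2,1} = 0
G(8) = mex{0,0} = 1
G(9) = mex{1,1,0} = 2
G(10) = mex{2,0,1,0} = 3
G(11) = mex{3,1,0,1} = 2

2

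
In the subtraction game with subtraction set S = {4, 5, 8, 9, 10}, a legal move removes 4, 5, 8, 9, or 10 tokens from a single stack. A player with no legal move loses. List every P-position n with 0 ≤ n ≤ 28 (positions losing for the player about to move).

0, 1, 2, 3, 14, 15, 16, 17, 28

G(0) = 0
G(1) = mex{} = 0
G(2) = mex{} = 0
G(3) = mex{} = 0
G(4) = mex{0} = 1
G(5) = mex{0,0} = 1
G(6) = mex{0,0} = 1
G(7) = mex{0,0} = 1
G(8) = mex{1,0,0} = 2
G(9) = mex{1,1,0,0} = 2
G(10) = mex{1,1,0,0,0} = 2
G(11) = mex{1,1,0,0,0} = 2
G(12) = mex{2,1,1,0,0} = 3
G(13) = mex{2,2,1,1,0} = 3
G(14) = mex{2,2,1,1,1} = 0
G(15) = mex{2,2,1,1,1} = 0
G(16) = mex{3,2,2,1,1} = 0
G(17) = mex{3,3,2,2,1} = 0
G(18) = mex{0,3,2,2,2} = 1
G(19) = mex{0,0,2,2,2} = 1
G(20) = mex{0,0,3,2,2} = 1
G(21) = mex{0,0,3,3,2} = 1
G(22) = mex{1,0,0,3,3} = 2
G(23) = mex{1,1,0,0,3} = 2
G(24) = mex{1,1,0,0,0} = 2
G(25) = mex{1,1,0,0,0} = 2
G(26) = mex{2,1,1,0,0} = 3
G(27) = mex{2,2,1,1,0} = 3
G(28) = mex{2,2,1,1,1} = 0
P-positions are exactly the n with G(n) = 0.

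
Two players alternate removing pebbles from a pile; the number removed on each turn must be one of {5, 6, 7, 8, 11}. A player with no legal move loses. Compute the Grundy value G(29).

G(0) = 0
G(1) = mex{} = 0
G(2) = mex{} = 0
G(3) = mex{} = 0
G(4) = mex{} = 0
G(5) = mex{0} = 1
G(6) = mex{0,0} = 1
G(7) = mex{0,0,0} = 1
G(8) = mex{0,0,0,0} = 1
G(9) = mex{0,0,0,0} = 1
G(10) = mex{1,0,0,0} = 2
G(11) = mex{1,1,0,0,0} = 2
G(12) = mex{1,1,1,0,0} = 2
G(13) = mex{1,1,1,1,0} = 2
G(14) = mex{1,1,1,1,0} = 2
G(15) = mex{2,1,1,1,0} = 3
G(16) = mex{2,2,1,1,1} = 0
G(17) = mex{2,2,2,1,1} = 0
G(18) = mex{2,2,2,2,1} = 0
G(19) = mex{2,2,2,2,1} = 0
G(20) = mex{3,2,2,2,1} = 0
G(21) = mex{0,3,2,2,2} = 1
G(22) = mex{0,0,3,2,2} = 1
G(23) = mex{0,0,0,3,2} = 1
G(24) = mex{0,0,0,0,2} = 1
G(25) = mex{0,0,0,0,2} = 1
G(26) = mex{1,0,0,0,3} = 2
G(27) = mex{1,1,0,0,0} = 2
G(28) = mex{1,1,1,0,0} = 2
G(29) = mex{1,1,1,1,0} = 2

2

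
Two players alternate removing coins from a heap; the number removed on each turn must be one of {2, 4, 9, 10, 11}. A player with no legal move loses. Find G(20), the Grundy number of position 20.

G(0) = 0
G(1) = mex{} = 0
G(2) = mex{0} = 1
G(3) = mex{0} = 1
G(4) = mex{1,0} = 2
G(5) = mex{1,0} = 2
G(6) = mex{2,1} = 0
G(7) = mex{2,1} = 0
G(8) = mex{0,2} = 1
G(9) = mex{0,2,0} = 1
G(10) = mex{1,0,0,0} = 2
G(11) = mex{1,0,1,0,0} = 2
G(12) = mex{2,1,1,1,0} = 3
G(13) = mex{2,1,2,1,1} = 0
G(14) = mex{3,2,2,2,1} = 0
G(15) = mex{0,2,0,2,2} = 1
G(16) = mex{0,3,0,0,2} = 1
G(17) = mex{1,0,1,0,0} = 2
G(18) = mex{1,0,1,1,0} = 2
G(19) = mex{2,1,2,1,1} = 0
G(20) = mex{2,1,2,2,1} = 0

0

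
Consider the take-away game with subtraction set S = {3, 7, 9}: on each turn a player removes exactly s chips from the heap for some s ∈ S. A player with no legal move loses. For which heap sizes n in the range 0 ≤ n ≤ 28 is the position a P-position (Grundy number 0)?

0, 1, 2, 6, 12, 14, 16, 18, 20, 22, 24, 26, 28

G(0) = 0
G(1) = mex{} = 0
G(2) = mex{} = 0
G(3) = mex{0} = 1
G(4) = mex{0} = 1
G(5) = mex{0} = 1
G(6) = mex{1} = 0
G(7) = mex{1,0} = 2
G(8) = mex{1,0} = 2
G(9) = mex{0,0,0} = 1
G(10) = mex{2,1,0} = 3
G(11) = mex{2,1,0} = 3
G(12) = mex{1,1,1} = 0
G(13) = mex{3,0,1} = 2
G(14) = mex{3,2,1} = 0
G(15) = mex{0,2,0} = 1
G(16) = mex{2,1,2} = 0
G(17) = mex{0,3,2} = 1
G(18) = mex{1,3,1} = 0
G(19) = mex{0,0,3} = 1
G(20) = mex{1,2,3} = 0
G(21) = mex{0,0,0} = 1
G(22) = mex{1,1,2} = 0
G(23) = mex{0,0,0} = 1
G(24) = mex{1,1,1} = 0
G(25) = mex{0,0,0} = 1
G(26) = mex{1,1,1} = 0
G(27) = mex{0,0,0} = 1
G(28) = mex{1,1,1} = 0
P-positions are exactly the n with G(n) = 0.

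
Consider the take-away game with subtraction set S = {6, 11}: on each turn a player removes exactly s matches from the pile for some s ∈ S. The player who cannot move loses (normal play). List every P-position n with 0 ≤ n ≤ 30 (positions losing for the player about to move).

G(0) = 0
G(1) = mex{} = 0
G(2) = mex{} = 0
G(3) = mex{} = 0
G(4) = mex{} = 0
G(5) = mex{} = 0
G(6) = mex{0} = 1
G(7) = mex{0} = 1
G(8) = mex{0} = 1
G(9) = mex{0} = 1
G(10) = mex{0} = 1
G(11) = mex{0,0} = 1
G(12) = mex{1,0} = 2
G(13) = mex{1,0} = 2
G(14) = mex{1,0} = 2
G(15) = mex{1,0} = 2
G(16) = mex{1,0} = 2
G(17) = mex{1,1} = 0
G(18) = mex{2,1} = 0
G(19) = mex{2,1} = 0
G(20) = mex{2,1} = 0
G(21) = mex{2,1} = 0
G(22) = mex{2,1} = 0
G(23) = mex{0,2} = 1
G(24) = mex{0,2} = 1
G(25) = mex{0,2} = 1
G(26) = mex{0,2} = 1
G(27) = mex{0,2} = 1
G(28) = mex{0,0} = 1
G(29) = mex{1,0} = 2
G(30) = mex{1,0} = 2
P-positions are exactly the n with G(n) = 0.

0, 1, 2, 3, 4, 5, 17, 18, 19, 20, 21, 22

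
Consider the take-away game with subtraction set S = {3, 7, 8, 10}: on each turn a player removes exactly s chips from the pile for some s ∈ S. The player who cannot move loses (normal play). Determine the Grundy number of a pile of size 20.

n :  0  1  2  3  4  5  6  7  8  9 10 11 12 13 14 15 16 17 18 19 20
G :  0  0  0  1  1  1  0  2  2  1  3  3  2  2  4  0  3  0  1  0  1

1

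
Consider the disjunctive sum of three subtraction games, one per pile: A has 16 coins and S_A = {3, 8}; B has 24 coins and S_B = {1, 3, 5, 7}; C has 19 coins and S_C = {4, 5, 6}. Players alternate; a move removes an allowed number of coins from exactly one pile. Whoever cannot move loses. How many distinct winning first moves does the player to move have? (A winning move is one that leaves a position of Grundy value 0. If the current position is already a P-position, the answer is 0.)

Pile A, S = {3, 8}:
G(0) = 0
G(1) = mex{} = 0
G(2) = mex{} = 0
G(3) = mex{0} = 1
G(4) = mex{0} = 1
G(5) = mex{0} = 1
G(6) = mex{1} = 0
G(7) = mex{1} = 0
G(8) = mex{1,0} = 2
G(9) = mex{0,0} = 1
G(10) = mex{0,0} = 1
G(11) = mex{2,1} = 0
G(12) = mex{1,1} = 0
G(13) = mex{1,1} = 0
G(14) = mex{0,0} = 1
G(15) = mex{0,0} = 1
G(16) = mex{0,2} = 1
G_A(16) = 1.
Pile B, S = {1, 3, 5, 7}:
n :  0  1  2  3  4  5  6  7  8  9 10 11 12 13 14 15 16 17 18 19 20 21 22 23 24
G :  0  1  0  1  0  1  0  1  0  1  0  1  0  1  0  1  0  1  0  1  0  1  0  1  0
G_B(24) = 0.
Pile C, S = {4, 5, 6}:
G(0) = 0
G(1) = mex{} = 0
G(2) = mex{} = 0
G(3) = mex{} = 0
G(4) = mex{0} = 1
G(5) = mex{0,0} = 1
G(6) = mex{0,0,0} = 1
G(7) = mex{0,0,0} = 1
G(8) = mex{1,0,0} = 2
G(9) = mex{1,1,0} = 2
G(10) = mex{1,1,1} = 0
G(11) = mex{1,1,1} = 0
G(12) = mex{2,1,1} = 0
G(13) = mex{2,2,1} = 0
G(14) = mex{0,2,2} = 1
G(15) = mex{0,0,2} = 1
G(16) = mex{0,0,0} = 1
G(17) = mex{0,0,0} = 1
G(18) = mex{1,0,0} = 2
G(19) = mex{1,1,0} = 2
G_C(19) = 2.
Combined Grundy value = 1 ⊕ 0 ⊕ 2 = 3.
A winning move leaves total XOR = 0, i.e. changes one component's Grundy value g to g ⊕ X where X is the current total.
Pile A: need g' = 1⊕3 = 2. Options: 16−3→G=0, 16−8→G=2. Hits: 1.
Pile B: need g' = 0⊕3 = 3. Options: 24−1→G=1, 24−3→G=1, 24−5→G=1, 24−7→G=1. Hits: 0.
Pile C: need g' = 2⊕3 = 1. Options: 19−4→G=1, 19−5→G=1, 19−6→G=0. Hits: 2.

3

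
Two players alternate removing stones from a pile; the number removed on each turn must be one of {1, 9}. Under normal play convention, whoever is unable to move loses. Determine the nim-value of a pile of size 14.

0

n :  0  1  2  3  4  5  6  7  8  9 10 11 12 13 14
G :  0  1  0  1  0  1  0  1  0  1  0  1  0  1  0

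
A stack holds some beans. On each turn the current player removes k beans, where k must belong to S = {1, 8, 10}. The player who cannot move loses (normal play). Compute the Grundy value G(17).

2

G(0) = 0
G(1) = mex{0} = 1
G(2) = mex{1} = 0
G(3) = mex{0} = 1
G(4) = mex{1} = 0
G(5) = mex{0} = 1
G(6) = mex{1} = 0
G(7) = mex{0} = 1
G(8) = mex{1,0} = 2
G(9) = mex{2,1} = 0
G(10) = mex{0,0,0} = 1
G(11) = mex{1,1,1} = 0
G(12) = mex{0,0,0} = 1
G(13) = mex{1,1,1} = 0
G(14) = mex{0,0,0} = 1
G(15) = mex{1,1,1} = 0
G(16) = mex{0,2,0} = 1
G(17) = mex{1,0,1} = 2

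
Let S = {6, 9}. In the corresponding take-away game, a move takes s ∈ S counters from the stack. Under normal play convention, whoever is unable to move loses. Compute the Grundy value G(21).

n :  0  1  2  3  4  5  6  7  8  9 10 11 12 13 14 15 16 17 18 19 20 21
G :  0  0  0  0  0  0  1  1  1  1  1  1  2  2  2  0  0  0  0  0  0  1

1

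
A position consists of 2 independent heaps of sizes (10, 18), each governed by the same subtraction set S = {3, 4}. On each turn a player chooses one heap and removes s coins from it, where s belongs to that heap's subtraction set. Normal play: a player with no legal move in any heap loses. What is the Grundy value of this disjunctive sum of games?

0

All heaps use S = {3, 4}:
G(0) = 0
G(1) = mex{} = 0
G(2) = mex{} = 0
G(3) = mex{0} = 1
G(4) = mex{0,0} = 1
G(5) = mex{0,0} = 1
G(6) = mex{1,0} = 2
G(7) = mex{1,1} = 0
G(8) = mex{1,1} = 0
G(9) = mex{2,1} = 0
G(10) = mex{0,2} = 1
G(11) = mex{0,0} = 1
G(12) = mex{0,0} = 1
G(13) = mex{1,0} = 2
G(14) = mex{1,1} = 0
G(15) = mex{1,1} = 0
G(16) = mex{2,1} = 0
G(17) = mex{0,2} = 1
G(18) = mex{0,0} = 1
Heap A: G(10) = 1.
Heap B: G(18) = 1.
Combined Grundy value = 1 ⊕ 1 = 0.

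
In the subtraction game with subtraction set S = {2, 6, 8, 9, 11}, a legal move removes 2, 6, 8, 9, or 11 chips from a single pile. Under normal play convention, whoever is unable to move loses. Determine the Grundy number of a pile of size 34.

0

G(0) = 0
G(1) = mex{} = 0
G(2) = mex{0} = 1
G(3) = mex{0} = 1
G(4) = mex{1} = 0
G(5) = mex{1} = 0
G(6) = mex{0,0} = 1
G(7) = mex{0,0} = 1
G(8) = mex{1,1,0} = 2
G(9) = mex{1,1,0,0} = 2
G(10) = mex{2,0,1,0} = 3
G(11) = mex{2,0,1,1,0} = 3
G(12) = mex{3,1,0,1,0} = 2
G(13) = mex{3,1,0,0,1} = 2
G(14) = mex{2,2,1,0,1} = 3
G(15) = mex{2,2,1,1,0} = 3
G(16) = mex{3,3,2,1,0} = 4
G(17) = mex{3,3,2,2,1} = 0
G(18) = mex{4,2,3,2,1} = 0
G(19) = mex{0,2,3,3,2} = 1
G(20) = mex{0,3,2,3,2} = 1
G(21) = mex{1,3,2,2,3} = 0
G(22) = mex{1,4,3,2,3} = 0
G(23) = mex{0,0,3,3,2} = 1
G(24) = mex{0,0,4,3,2} = 1
G(25) = mex{1,1,0,4,3} = 2
G(26) = mex{1,1,0,0,3} = 2
G(27) = mex{2,0,1,0,4} = 3
G(28) = mex{2,0,1,1,0} = 3
G(29) = mex{3,1,0,1,0} = 2
G(30) = mex{3,1,0,0,1} = 2
G(31) = mex{2,2,1,0,1} = 3
G(32) = mex{2,2,1,1,0} = 3
G(33) = mex{3,3,2,1,0} = 4
G(34) = mex{3,3,2,2,1} = 0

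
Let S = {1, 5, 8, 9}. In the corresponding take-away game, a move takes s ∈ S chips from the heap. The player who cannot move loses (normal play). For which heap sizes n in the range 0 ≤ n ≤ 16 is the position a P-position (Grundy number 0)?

G(0) = 0
G(1) = mex{0} = 1
G(2) = mex{1} = 0
G(3) = mex{0} = 1
G(4) = mex{1} = 0
G(5) = mex{0,0} = 1
G(6) = mex{1,1} = 0
G(7) = mex{0,0} = 1
G(8) = mex{1,1,0} = 2
G(9) = mex{2,0,1,0} = 3
G(10) = mex{3,1,0,1} = 2
G(11) = mex{2,0,1,0} = 3
G(12) = mex{3,1,0,1} = 2
G(13) = mex{2,2,1,0} = 3
G(14) = mex{3,3,0,1} = 2
G(15) = mex{2,2,1,0} = 3
G(16) = mex{3,3,2,1} = 0
P-positions are exactly the n with G(n) = 0.

0, 2, 4, 6, 16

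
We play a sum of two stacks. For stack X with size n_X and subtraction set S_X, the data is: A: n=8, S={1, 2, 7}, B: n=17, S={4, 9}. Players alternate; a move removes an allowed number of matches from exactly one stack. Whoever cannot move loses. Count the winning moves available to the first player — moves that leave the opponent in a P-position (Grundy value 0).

Stack A, S = {1, 2, 7}:
n : 0 1 2 3 4 5 6 7 8
G : 0 1 2 0 1 2 0 1 2
G_A(8) = 2.
Stack B, S = {4, 9}:
G(0) = 0
G(1) = mex{} = 0
G(2) = mex{} = 0
G(3) = mex{} = 0
G(4) = mex{0} = 1
G(5) = mex{0} = 1
G(6) = mex{0} = 1
G(7) = mex{0} = 1
G(8) = mex{1} = 0
G(9) = mex{1,0} = 2
G(10) = mex{1,0} = 2
G(11) = mex{1,0} = 2
G(12) = mex{0,0} = 1
G(13) = mex{2,1} = 0
G(14) = mex{2,1} = 0
G(15) = mex{2,1} = 0
G(16) = mex{1,1} = 0
G(17) = mex{0,0} = 1
G_B(17) = 1.
Combined Grundy value = 2 ⊕ 1 = 3.
A winning move leaves total XOR = 0, i.e. changes one component's Grundy value g to g ⊕ X where X is the current total.
Stack A: need g' = 2⊕3 = 1. Options: 8−1→G=1, 8−2→G=0, 8−7→G=1. Hits: 2.
Stack B: need g' = 1⊕3 = 2. Options: 17−4→G=0, 17−9→G=0. Hits: 0.

2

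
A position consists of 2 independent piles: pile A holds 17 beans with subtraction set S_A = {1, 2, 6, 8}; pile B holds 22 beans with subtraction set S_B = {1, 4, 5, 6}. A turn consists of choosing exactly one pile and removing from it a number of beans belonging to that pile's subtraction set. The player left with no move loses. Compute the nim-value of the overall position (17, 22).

2

Pile A, S = {1, 2, 6, 8}:
G(0) = 0
G(1) = mex{0} = 1
G(2) = mex{1,0} = 2
G(3) = mex{2,1} = 0
G(4) = mex{0,2} = 1
G(5) = mex{1,0} = 2
G(6) = mex{2,1,0} = 3
G(7) = mex{3,2,1} = 0
G(8) = mex{0,3,2,0} = 1
G(9) = mex{1,0,0,1} = 2
G(10) = mex{2,1,1,2} = 0
G(11) = mex{0,2,2,0} = 1
G(12) = mex{1,0,3,1} = 2
G(13) = mex{2,1,0,2} = 3
G(14) = mex{3,2,1,3} = 0
G(15) = mex{0,3,2,0} = 1
G(16) = mex{1,0,0,1} = 2
G(17) = mex{2,1,1,2} = 0
G_A(17) = 0.
Pile B, S = {1, 4, 5, 6}:
G(0) = 0
G(1) = mex{0} = 1
G(2) = mex{1} = 0
G(3) = mex{0} = 1
G(4) = mex{1,0} = 2
G(5) = mex{2,1,0} = 3
G(6) = mex{3,0,1,0} = 2
G(7) = mex{2,1,0,1} = 3
G(8) = mex{3,2,1,0} = 4
G(9) = mex{4,3,2,1} = 0
G(10) = mex{0,2,3,2} = 1
G(11) = mex{1,3,2,3} = 0
G(12) = mex{0,4,3,2} = 1
G(13) = mex{1,0,4,3} = 2
G(14) = mex{2,1,0,4} = 3
G(15) = mex{3,0,1,0} = 2
G(16) = mex{2,1,0,1} = 3
G(17) = mex{3,2,1,0} = 4
G(18) = mex{4,3,2,1} = 0
G(19) = mex{0,2,3,2} = 1
G(20) = mex{1,3,2,3} = 0
G(21) = mex{0,4,3,2} = 1
G(22) = mex{1,0,4,3} = 2
G_B(22) = 2.
Combined Grundy value = 0 ⊕ 2 = 2.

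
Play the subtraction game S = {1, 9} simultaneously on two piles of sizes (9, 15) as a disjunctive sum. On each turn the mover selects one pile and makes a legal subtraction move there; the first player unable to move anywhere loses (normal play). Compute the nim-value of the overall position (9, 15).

All piles use S = {1, 9}:
G(0) = 0
G(1) = mex{0} = 1
G(2) = mex{1} = 0
G(3) = mex{0} = 1
G(4) = mex{1} = 0
G(5) = mex{0} = 1
G(6) = mex{1} = 0
G(7) = mex{0} = 1
G(8) = mex{1} = 0
G(9) = mex{0,0} = 1
G(10) = mex{1,1} = 0
G(11) = mex{0,0} = 1
G(12) = mex{1,1} = 0
G(13) = mex{0,0} = 1
G(14) = mex{1,1} = 0
G(15) = mex{0,0} = 1
Pile A: G(9) = 1.
Pile B: G(15) = 1.
Combined Grundy value = 1 ⊕ 1 = 0.

0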